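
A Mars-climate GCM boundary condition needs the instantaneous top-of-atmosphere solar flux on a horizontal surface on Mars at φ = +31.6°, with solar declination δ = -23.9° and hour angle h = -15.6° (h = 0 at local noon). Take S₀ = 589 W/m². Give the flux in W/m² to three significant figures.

317 W/m²

cos θ_z = sin φ sin δ + cos φ cos δ cos h = -0.212288 + 0.750010 = 0.537722.
Flux = S₀ · cos θ_z = 589 × 0.537722 = 316.7 W/m².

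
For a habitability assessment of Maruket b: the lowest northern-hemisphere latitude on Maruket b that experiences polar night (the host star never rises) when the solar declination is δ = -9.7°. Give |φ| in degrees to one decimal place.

Polar night requires cos H₀ = −tan φ tan δ ≥ 1, i.e. tan φ tan δ ≤ −1.
The boundary is |tan φ| · |tan δ| = 1, so |φ| = 90° − |δ| = 90° − 9.7° = 80.3° in the northern hemisphere.

|φ| = 80.3°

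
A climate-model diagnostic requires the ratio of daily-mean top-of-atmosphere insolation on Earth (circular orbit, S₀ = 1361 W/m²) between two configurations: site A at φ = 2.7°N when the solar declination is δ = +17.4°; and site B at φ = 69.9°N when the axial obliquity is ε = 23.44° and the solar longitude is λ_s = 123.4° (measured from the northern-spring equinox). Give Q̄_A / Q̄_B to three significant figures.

Q̄_A / Q̄_B ≈ 0.993

— Configuration A (φ=+2.7°):
cos H₀ = −tan(+2.7°) tan(+17.400°) = -0.0148, H₀ = 1.5856 rad.
Bracket: H₀ sin φ sin δ + cos φ cos δ sin H₀ = 1.5856×0.04711×0.29904 + 0.99889×0.95424×0.99989 = 0.022338 + 0.953076 = 0.975414.
Q̄ = (S₀/π) × [bracket] = (1361/π) × 0.975414 = 422.57 W/m².
— Configuration B (φ=+69.9°):
Solar declination: sin δ = sin ε · sin λ_s = sin 23.44° × sin 123.4° = 0.33209, so δ = +19.396°.
cos H₀ = −tan(+69.9°) tan(+19.396°) = -0.9621, H₀ = 2.8654 rad.
Bracket: H₀ sin φ sin δ + cos φ cos δ sin H₀ = 2.8654×0.93909×0.33209 + 0.34366×0.94325×0.27274 = 0.893611 + 0.088411 = 0.982022.
Q̄ = (S₀/π) × [bracket] = (1361/π) × 0.982022 = 425.43 W/m².
Ratio Q̄_A / Q̄_B = 422.57 / 425.43 = 0.9933.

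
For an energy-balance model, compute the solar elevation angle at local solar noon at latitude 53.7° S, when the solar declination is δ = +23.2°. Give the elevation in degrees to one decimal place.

At local noon the hour angle is zero, so the zenith angle equals |ϕ − δ| = |-53.7° − (+23.200°)| = 76.900°.
Elevation = 90° − 76.900° = 13.1°.

13.1°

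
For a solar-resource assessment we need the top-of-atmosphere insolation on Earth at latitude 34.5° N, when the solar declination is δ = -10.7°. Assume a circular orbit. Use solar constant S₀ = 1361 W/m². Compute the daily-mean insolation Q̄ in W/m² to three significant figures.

Q̄ ≈ 282 W/m²

cos H₀ = −tan(+34.5°) tan(-10.700°) = 0.1299, H₀ = 1.4406 rad.
Bracket: H₀ sin φ sin δ + cos φ cos δ sin H₀ = 1.4406×0.56641×-0.18567 + 0.82413×0.98261×0.99153 = -0.151501 + 0.802939 = 0.651438.
Q̄ = (S₀/π) × [bracket] = (1361/π) × 0.651438 = 282.2 W/m².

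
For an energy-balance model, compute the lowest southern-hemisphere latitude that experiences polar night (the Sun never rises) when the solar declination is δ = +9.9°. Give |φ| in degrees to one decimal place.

Polar night requires cos H₀ = −tan φ tan δ ≥ 1, i.e. tan φ tan δ ≤ −1.
The boundary is |tan φ| · |tan δ| = 1, so |φ| = 90° − |δ| = 90° − 9.9° = 80.1° in the southern hemisphere.

|φ| = 80.1°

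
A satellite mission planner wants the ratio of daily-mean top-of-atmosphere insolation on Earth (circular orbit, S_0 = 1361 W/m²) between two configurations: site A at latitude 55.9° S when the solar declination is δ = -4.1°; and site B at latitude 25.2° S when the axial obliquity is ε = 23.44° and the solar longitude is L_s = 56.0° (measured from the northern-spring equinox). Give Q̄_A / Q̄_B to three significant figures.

Q̄_A / Q̄_B ≈ 1.02

— Configuration A (ϕ=-55.9°):
cos h₀ = −tan(-55.9°) tan(-4.100°) = -0.1059, h₀ = 1.6769 rad.
Bracket: h₀ sin ϕ sin δ + cos ϕ cos δ sin h₀ = 1.6769×-0.82806×-0.07150 + 0.56064×0.99744×0.99438 = 0.099283 + 0.556062 = 0.655345.
Q̄ = (S_0/π) × [bracket] = (1361/π) × 0.655345 = 283.91 W/m².
— Configuration B (ϕ=-25.2°):
Solar declination: sin δ = sin ε · sin L_s = sin 23.44° × sin 56.0° = 0.32978, so δ = +19.256°.
cos h₀ = −tan(-25.2°) tan(+19.256°) = 0.1644, h₀ = 1.4057 rad.
Bracket: h₀ sin ϕ sin δ + cos ϕ cos δ sin h₀ = 1.4057×-0.42578×0.32978 + 0.90483×0.94406×0.98640 = -0.197380 + 0.842597 = 0.645217.
Q̄ = (S_0/π) × [bracket] = (1361/π) × 0.645217 = 279.52 W/m².
Ratio Q̄_A / Q̄_B = 283.91 / 279.52 = 1.016.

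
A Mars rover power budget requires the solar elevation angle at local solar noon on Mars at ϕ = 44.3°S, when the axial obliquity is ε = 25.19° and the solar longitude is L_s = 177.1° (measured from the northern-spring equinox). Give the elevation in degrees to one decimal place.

Solar declination: sin δ = sin ε · sin L_s = sin 25.19° × sin 177.1° = 0.02153, so δ = +1.234°.
At local noon the hour angle is zero, so the zenith angle equals |ϕ − δ| = |-44.3° − (+1.234°)| = 45.534°.
Elevation = 90° − 45.534° = 44.5°.

44.5°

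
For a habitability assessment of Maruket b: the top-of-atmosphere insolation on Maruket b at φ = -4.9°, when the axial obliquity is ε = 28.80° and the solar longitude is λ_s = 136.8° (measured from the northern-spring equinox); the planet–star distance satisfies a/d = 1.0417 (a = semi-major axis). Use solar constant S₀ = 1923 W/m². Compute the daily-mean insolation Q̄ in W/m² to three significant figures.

Solar declination: sin δ = sin ε · sin λ_s = sin 28.80° × sin 136.8° = 0.32978, so δ = +19.256°.
cos H₀ = −tan(-4.9°) tan(+19.256°) = 0.0299, H₀ = 1.5408 rad.
Bracket: H₀ sin φ sin δ + cos φ cos δ sin H₀ = 1.5408×-0.08542×0.32978 + 0.99635×0.94406×0.99955 = -0.043404 + 0.940191 = 0.896787.
Inverse-square distance factor (a/d)² = 1.0417² = 1.085139.
Q̄ = (S₀/π) × 1.085139 × [bracket] = (1923/π) × 1.085139 × 0.896787 = 595.7 W/m².

Q̄ ≈ 596 W/m²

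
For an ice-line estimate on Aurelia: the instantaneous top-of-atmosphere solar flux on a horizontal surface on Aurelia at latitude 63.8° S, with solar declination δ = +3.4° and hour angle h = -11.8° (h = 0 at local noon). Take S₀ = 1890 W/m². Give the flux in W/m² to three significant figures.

cos θ_z = sin φ sin δ + cos φ cos δ cos h = -0.053213 + 0.431415 = 0.378202.
Flux = S₀ · cos θ_z = 1890 × 0.378202 = 714.8 W/m².

715 W/m²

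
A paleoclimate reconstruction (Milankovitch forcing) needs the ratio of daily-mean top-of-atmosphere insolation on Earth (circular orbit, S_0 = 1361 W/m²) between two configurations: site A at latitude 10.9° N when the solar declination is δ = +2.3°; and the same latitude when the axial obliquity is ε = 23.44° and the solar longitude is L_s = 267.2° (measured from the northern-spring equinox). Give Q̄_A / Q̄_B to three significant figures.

— Configuration A (ϕ=+10.9°):
cos h₀ = −tan(+10.9°) tan(+2.300°) = -0.0077, h₀ = 1.5785 rad.
Bracket: h₀ sin ϕ sin δ + cos ϕ cos δ sin h₀ = 1.5785×0.18910×0.04013 + 0.98196×0.99919×0.99997 = 0.011979 + 0.981135 = 0.993114.
Q̄ = (S_0/π) × [bracket] = (1361/π) × 0.993114 = 430.24 W/m².
— Configuration B (ϕ=+10.9°):
Solar declination: sin δ = sin ε · sin L_s = sin 23.44° × sin 267.2° = -0.39731, so δ = -23.410°.
cos h₀ = −tan(+10.9°) tan(-23.410°) = 0.0834, h₀ = 1.4873 rad.
Bracket: h₀ sin ϕ sin δ + cos ϕ cos δ sin h₀ = 1.4873×0.18910×-0.39731 + 0.98196×0.91768×0.99652 = -0.111743 + 0.897989 = 0.786246.
Q̄ = (S_0/π) × [bracket] = (1361/π) × 0.786246 = 340.62 W/m².
Ratio Q̄_A / Q̄_B = 430.24 / 340.62 = 1.263.

Q̄_A / Q̄_B ≈ 1.26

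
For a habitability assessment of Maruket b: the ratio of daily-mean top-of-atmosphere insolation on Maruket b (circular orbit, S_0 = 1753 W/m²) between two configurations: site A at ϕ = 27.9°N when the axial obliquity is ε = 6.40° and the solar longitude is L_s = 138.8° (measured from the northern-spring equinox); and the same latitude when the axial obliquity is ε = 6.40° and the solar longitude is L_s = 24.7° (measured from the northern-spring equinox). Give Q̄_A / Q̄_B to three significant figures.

— Configuration A (ϕ=+27.9°):
Solar declination: sin δ = sin ε · sin L_s = sin 6.40° × sin 138.8° = 0.07342, so δ = +4.211°.
cos h₀ = −tan(+27.9°) tan(+4.211°) = -0.0390, h₀ = 1.6098 rad.
Bracket: h₀ sin ϕ sin δ + cos ϕ cos δ sin h₀ = 1.6098×0.46793×0.07342 + 0.88377×0.99730×0.99924 = 0.055305 + 0.880714 = 0.936019.
Q̄ = (S_0/π) × [bracket] = (1753/π) × 0.936019 = 522.30 W/m².
— Configuration B (ϕ=+27.9°):
Solar declination: sin δ = sin ε · sin L_s = sin 6.40° × sin 24.7° = 0.04658, so δ = +2.670°.
cos h₀ = −tan(+27.9°) tan(+2.670°) = -0.0247, h₀ = 1.5955 rad.
Bracket: h₀ sin ϕ sin δ + cos ϕ cos δ sin h₀ = 1.5955×0.46793×0.04658 + 0.88377×0.99891×0.99970 = 0.034776 + 0.882542 = 0.917318.
Q̄ = (S_0/π) × [bracket] = (1753/π) × 0.917318 = 511.86 W/m².
Ratio Q̄_A / Q̄_B = 522.30 / 511.86 = 1.020.

Q̄_A / Q̄_B ≈ 1.02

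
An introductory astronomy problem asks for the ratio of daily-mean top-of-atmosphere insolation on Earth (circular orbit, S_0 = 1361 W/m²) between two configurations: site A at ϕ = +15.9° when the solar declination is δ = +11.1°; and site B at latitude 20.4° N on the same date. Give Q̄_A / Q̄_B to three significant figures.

— Configuration A (ϕ=+15.9°):
cos h₀ = −tan(+15.9°) tan(+11.100°) = -0.0559, h₀ = 1.6267 rad.
Bracket: h₀ sin ϕ sin δ + cos ϕ cos δ sin h₀ = 1.6267×0.27396×0.19252 + 0.96174×0.98129×0.99844 = 0.085797 + 0.942274 = 1.028071.
Q̄ = (S_0/π) × [bracket] = (1361/π) × 1.028071 = 445.38 W/m².
— Configuration B (ϕ=+20.4°):
cos h₀ = −tan(+20.4°) tan(+11.100°) = -0.0730, h₀ = 1.6438 rad.
Bracket: h₀ sin ϕ sin δ + cos ϕ cos δ sin h₀ = 1.6438×0.34857×0.19252 + 0.93728×0.98129×0.99733 = 0.110310 + 0.917288 = 1.027598.
Q̄ = (S_0/π) × [bracket] = (1361/π) × 1.027598 = 445.18 W/m².
Ratio Q̄_A / Q̄_B = 445.38 / 445.18 = 1.000.

Q̄_A / Q̄_B ≈ 1.00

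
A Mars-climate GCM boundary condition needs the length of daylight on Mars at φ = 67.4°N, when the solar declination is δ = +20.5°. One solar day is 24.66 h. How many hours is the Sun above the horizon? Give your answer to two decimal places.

21.09 h

cos H₀ = −tan φ · tan δ = −tan(+67.4°) × tan(+20.500°) = -0.8982, so H₀ = 2.6865 rad = 153.92°.
Daylight = 2H₀/(2π) × 24.66 h = (2.6865/π) × 24.66 = 21.09 h.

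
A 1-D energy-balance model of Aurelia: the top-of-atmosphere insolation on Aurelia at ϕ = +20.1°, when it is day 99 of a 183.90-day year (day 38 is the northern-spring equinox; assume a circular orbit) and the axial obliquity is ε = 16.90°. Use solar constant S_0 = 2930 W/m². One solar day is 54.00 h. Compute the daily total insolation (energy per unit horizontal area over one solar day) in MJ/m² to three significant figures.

Solar longitude: L_s = 360° × (99 − 38)/183.90 = 119.413°.
sin δ = sin 16.90° × sin 119.413° = 0.25323, so δ = +14.669°.
cos h₀ = −tan(+20.1°) tan(+14.669°) = -0.0958, h₀ = 1.6667 rad.
Bracket: h₀ sin ϕ sin δ + cos ϕ cos δ sin h₀ = 1.6667×0.34366×0.25323 + 0.93909×0.96741×0.99540 = 0.145045 + 0.904306 = 1.049351.
Q̄ = (S_0/π) × [bracket] = (2930/π) × 1.049351 = 978.68 W/m².
Daily total = Q̄ × 54.00 h × 3600 s/h = 978.68 × 54.00 × 3600 / 10⁶ = 190.3 MJ/m².

190 MJ/m²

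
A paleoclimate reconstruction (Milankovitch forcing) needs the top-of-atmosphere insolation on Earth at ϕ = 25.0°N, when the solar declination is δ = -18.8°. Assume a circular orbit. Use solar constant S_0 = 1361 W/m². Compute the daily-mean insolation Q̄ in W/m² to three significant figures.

Q̄ ≈ 284 W/m²

cos h₀ = −tan(+25.0°) tan(-18.800°) = 0.1587, h₀ = 1.4114 rad.
Bracket: h₀ sin ϕ sin δ + cos ϕ cos δ sin h₀ = 1.4114×0.42262×-0.32227 + 0.90631×0.94665×0.98732 = -0.192230 + 0.847079 = 0.654849.
Q̄ = (S_0/π) × [bracket] = (1361/π) × 0.654849 = 283.7 W/m².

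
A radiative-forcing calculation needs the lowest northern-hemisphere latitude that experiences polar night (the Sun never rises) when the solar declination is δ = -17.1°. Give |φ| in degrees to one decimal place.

|φ| = 72.9°

Polar night requires cos H₀ = −tan φ tan δ ≥ 1, i.e. tan φ tan δ ≤ −1.
The boundary is |tan φ| · |tan δ| = 1, so |φ| = 90° − |δ| = 90° − 17.1° = 72.9° in the northern hemisphere.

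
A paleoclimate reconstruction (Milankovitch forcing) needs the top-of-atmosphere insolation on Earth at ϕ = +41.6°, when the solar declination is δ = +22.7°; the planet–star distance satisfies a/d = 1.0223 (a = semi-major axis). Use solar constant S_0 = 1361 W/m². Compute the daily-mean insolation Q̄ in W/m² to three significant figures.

Q̄ ≈ 516 W/m²

cos h₀ = −tan(+41.6°) tan(+22.700°) = -0.3714, h₀ = 1.9513 rad.
Bracket: h₀ sin ϕ sin δ + cos ϕ cos δ sin h₀ = 1.9513×0.66393×0.38591 + 0.74780×0.92254×0.92848 = 0.499957 + 0.640536 = 1.140493.
Inverse-square distance factor (a/d)² = 1.0223² = 1.045097.
Q̄ = (S_0/π) × 1.045097 × [bracket] = (1361/π) × 1.045097 × 1.140493 = 516.4 W/m².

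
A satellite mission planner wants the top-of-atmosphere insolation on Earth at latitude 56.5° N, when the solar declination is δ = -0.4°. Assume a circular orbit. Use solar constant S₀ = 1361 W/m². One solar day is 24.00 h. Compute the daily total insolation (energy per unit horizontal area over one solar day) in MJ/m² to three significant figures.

cos H₀ = −tan(+56.5°) tan(-0.400°) = 0.0105, H₀ = 1.5602 rad.
Bracket: H₀ sin φ sin δ + cos φ cos δ sin H₀ = 1.5602×0.83389×-0.00698 + 0.55194×0.99998×0.99994 = -0.009081 + 0.551896 = 0.542815.
Q̄ = (S₀/π) × [bracket] = (1361/π) × 0.542815 = 235.16 W/m².
Daily total = Q̄ × 24.00 h × 3600 s/h = 235.16 × 24.00 × 3600 / 10⁶ = 20.32 MJ/m².

20.3 MJ/m²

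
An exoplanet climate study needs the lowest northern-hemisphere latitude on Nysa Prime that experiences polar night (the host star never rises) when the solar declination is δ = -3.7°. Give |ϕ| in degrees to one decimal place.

|ϕ| = 86.3°

Polar night requires cos h₀ = −tan ϕ tan δ ≥ 1, i.e. tan ϕ tan δ ≤ −1.
The boundary is |tan ϕ| · |tan δ| = 1, so |ϕ| = 90° − |δ| = 90° − 3.7° = 86.3° in the northern hemisphere.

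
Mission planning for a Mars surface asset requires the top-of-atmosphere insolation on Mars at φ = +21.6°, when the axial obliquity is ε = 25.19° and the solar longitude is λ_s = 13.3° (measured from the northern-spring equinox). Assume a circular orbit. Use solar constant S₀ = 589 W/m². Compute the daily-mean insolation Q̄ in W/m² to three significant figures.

Solar declination: sin δ = sin ε · sin λ_s = sin 25.19° × sin 13.3° = 0.09791, so δ = +5.619°.
cos H₀ = −tan(+21.6°) tan(+5.619°) = -0.0390, H₀ = 1.6098 rad.
Bracket: H₀ sin φ sin δ + cos φ cos δ sin H₀ = 1.6098×0.36812×0.09791 + 0.92978×0.99519×0.99924 = 0.058021 + 0.924605 = 0.982626.
Q̄ = (S₀/π) × [bracket] = (589/π) × 0.982626 = 184.2 W/m².

Q̄ ≈ 184 W/m²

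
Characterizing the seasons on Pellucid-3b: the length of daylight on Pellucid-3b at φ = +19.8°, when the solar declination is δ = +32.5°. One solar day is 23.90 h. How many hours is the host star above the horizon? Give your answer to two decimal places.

13.71 h

cos H₀ = −tan φ · tan δ = −tan(+19.8°) × tan(+32.500°) = -0.2294, so H₀ = 1.8022 rad = 103.26°.
Daylight = 2H₀/(2π) × 23.90 h = (1.8022/π) × 23.90 = 13.71 h.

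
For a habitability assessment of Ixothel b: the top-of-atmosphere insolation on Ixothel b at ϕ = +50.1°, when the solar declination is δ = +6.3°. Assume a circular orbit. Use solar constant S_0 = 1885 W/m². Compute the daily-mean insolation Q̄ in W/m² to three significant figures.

cos h₀ = −tan(+50.1°) tan(+6.300°) = -0.1320, h₀ = 1.7032 rad.
Bracket: h₀ sin ϕ sin δ + cos ϕ cos δ sin h₀ = 1.7032×0.76717×0.10973 + 0.64145×0.99396×0.99124 = 0.143378 + 0.631990 = 0.775368.
Q̄ = (S_0/π) × [bracket] = (1885/π) × 0.775368 = 465.2 W/m².

Q̄ ≈ 465 W/m²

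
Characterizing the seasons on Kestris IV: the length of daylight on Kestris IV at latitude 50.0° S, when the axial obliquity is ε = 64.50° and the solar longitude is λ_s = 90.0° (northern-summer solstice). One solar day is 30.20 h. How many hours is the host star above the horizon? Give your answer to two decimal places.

Solar declination: sin δ = sin ε · sin λ_s = sin 64.50° × sin 90.0° = 0.90259, so δ = +64.500°.
cos H₀ = −tan φ · tan δ = 2.4986 ≥ 1, so the host star never rises (polar night) and H₀ = 0.
Daylight = 2H₀/(2π) × 30.20 h = (0.0000/π) × 30.20 = 0.00 h.

0.00 h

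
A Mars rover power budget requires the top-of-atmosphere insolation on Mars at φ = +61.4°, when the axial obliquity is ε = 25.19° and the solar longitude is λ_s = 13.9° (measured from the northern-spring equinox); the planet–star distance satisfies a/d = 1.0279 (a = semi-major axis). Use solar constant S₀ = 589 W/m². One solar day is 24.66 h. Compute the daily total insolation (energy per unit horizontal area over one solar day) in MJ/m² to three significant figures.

11.0 MJ/m²

Solar declination: sin δ = sin ε · sin λ_s = sin 25.19° × sin 13.9° = 0.10225, so δ = +5.869°.
cos H₀ = −tan(+61.4°) tan(+5.869°) = -0.1885, H₀ = 1.7605 rad.
Bracket: H₀ sin φ sin δ + cos φ cos δ sin H₀ = 1.7605×0.87798×0.10225 + 0.47869×0.99476×0.98207 = 0.158046 + 0.467644 = 0.625690.
Inverse-square distance factor (a/d)² = 1.0279² = 1.056578.
Q̄ = (S₀/π) × 1.056578 × [bracket] = (589/π) × 1.056578 × 0.625690 = 123.94 W/m².
Daily total = Q̄ × 24.66 h × 3600 s/h = 123.94 × 24.66 × 3600 / 10⁶ = 11.00 MJ/m².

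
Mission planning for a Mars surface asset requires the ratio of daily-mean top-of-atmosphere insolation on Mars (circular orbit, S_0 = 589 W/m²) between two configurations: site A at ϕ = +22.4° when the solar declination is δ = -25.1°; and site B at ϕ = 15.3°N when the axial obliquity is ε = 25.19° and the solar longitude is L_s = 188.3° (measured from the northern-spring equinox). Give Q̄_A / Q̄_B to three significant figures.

— Configuration A (ϕ=+22.4°):
cos h₀ = −tan(+22.4°) tan(-25.100°) = 0.1931, h₀ = 1.3765 rad.
Bracket: h₀ sin ϕ sin δ + cos ϕ cos δ sin h₀ = 1.3765×0.38107×-0.42420 + 0.92455×0.90557×0.98118 = -0.222511 + 0.821488 = 0.598977.
Q̄ = (S_0/π) × [bracket] = (589/π) × 0.598977 = 112.30 W/m².
— Configuration B (ϕ=+15.3°):
Solar declination: sin δ = sin ε · sin L_s = sin 25.19° × sin 188.3° = -0.06144, so δ = -3.523°.
cos h₀ = −tan(+15.3°) tan(-3.523°) = 0.0168, h₀ = 1.5540 rad.
Bracket: h₀ sin ϕ sin δ + cos ϕ cos δ sin h₀ = 1.5540×0.26387×-0.06144 + 0.96456×0.99811×0.99986 = -0.025194 + 0.962602 = 0.937408.
Q̄ = (S_0/π) × [bracket] = (589/π) × 0.937408 = 175.75 W/m².
Ratio Q̄_A / Q̄_B = 112.30 / 175.75 = 0.6390.

Q̄_A / Q̄_B ≈ 0.639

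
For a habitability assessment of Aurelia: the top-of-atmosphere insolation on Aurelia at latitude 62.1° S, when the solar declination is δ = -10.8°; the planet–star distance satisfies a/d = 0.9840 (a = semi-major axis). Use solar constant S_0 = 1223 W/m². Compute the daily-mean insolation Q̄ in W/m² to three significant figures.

cos h₀ = −tan(-62.1°) tan(-10.800°) = -0.3603, h₀ = 1.9394 rad.
Bracket: h₀ sin ϕ sin δ + cos ϕ cos δ sin h₀ = 1.9394×-0.88377×-0.18738 + 0.46793×0.98229×0.93284 = 0.321166 + 0.428773 = 0.749939.
Inverse-square distance factor (a/d)² = 0.9840² = 0.968256.
Q̄ = (S_0/π) × 0.968256 × [bracket] = (1223/π) × 0.968256 × 0.749939 = 282.7 W/m².

Q̄ ≈ 283 W/m²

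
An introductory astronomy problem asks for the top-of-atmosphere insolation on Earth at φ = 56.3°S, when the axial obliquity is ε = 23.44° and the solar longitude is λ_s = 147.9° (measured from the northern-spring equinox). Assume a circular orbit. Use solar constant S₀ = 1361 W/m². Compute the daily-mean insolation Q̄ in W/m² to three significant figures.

Q̄ ≈ 128 W/m²

Solar declination: sin δ = sin ε · sin λ_s = sin 23.44° × sin 147.9° = 0.21138, so δ = +12.203°.
cos H₀ = −tan(-56.3°) tan(+12.203°) = 0.3243, H₀ = 1.2405 rad.
Bracket: H₀ sin φ sin δ + cos φ cos δ sin H₀ = 1.2405×-0.83195×0.21138 + 0.55484×0.97740×0.94596 = -0.218151 + 0.512995 = 0.294844.
Q̄ = (S₀/π) × [bracket] = (1361/π) × 0.294844 = 127.7 W/m².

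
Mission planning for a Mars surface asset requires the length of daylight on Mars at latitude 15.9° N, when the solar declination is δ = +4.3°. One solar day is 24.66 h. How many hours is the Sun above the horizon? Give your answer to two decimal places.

12.50 h

cos h₀ = −tan ϕ · tan δ = −tan(+15.9°) × tan(+4.300°) = -0.0214, so h₀ = 1.5922 rad = 91.23°.
Daylight = 2h₀/(2π) × 24.66 h = (1.5922/π) × 24.66 = 12.50 h.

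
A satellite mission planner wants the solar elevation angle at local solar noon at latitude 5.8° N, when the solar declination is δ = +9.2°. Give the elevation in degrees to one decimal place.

86.6°

At local noon the hour angle is zero, so the zenith angle equals |φ − δ| = |+5.8° − (+9.200°)| = 3.400°.
Elevation = 90° − 3.400° = 86.6°.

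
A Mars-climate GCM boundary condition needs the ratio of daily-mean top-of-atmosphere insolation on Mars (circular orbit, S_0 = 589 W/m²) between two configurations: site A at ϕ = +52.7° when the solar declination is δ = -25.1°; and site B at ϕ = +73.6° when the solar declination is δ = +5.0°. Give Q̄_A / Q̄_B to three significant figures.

Q̄_A / Q̄_B ≈ 0.297

— Configuration A (ϕ=+52.7°):
cos h₀ = −tan(+52.7°) tan(-25.100°) = 0.6149, h₀ = 0.9085 rad.
Bracket: h₀ sin ϕ sin δ + cos ϕ cos δ sin h₀ = 0.9085×0.79547×-0.42420 + 0.60599×0.90557×0.78860 = -0.306563 + 0.432757 = 0.126194.
Q̄ = (S_0/π) × [bracket] = (589/π) × 0.126194 = 23.659 W/m².
— Configuration B (ϕ=+73.6°):
cos h₀ = −tan(+73.6°) tan(+5.000°) = -0.2973, h₀ = 1.8726 rad.
Bracket: h₀ sin ϕ sin δ + cos ϕ cos δ sin h₀ = 1.8726×0.95931×0.08716 + 0.28234×0.99619×0.95480 = 0.156575 + 0.268551 = 0.425126.
Q̄ = (S_0/π) × [bracket] = (589/π) × 0.425126 = 79.705 W/m².
Ratio Q̄_A / Q̄_B = 23.659 / 79.705 = 0.2968.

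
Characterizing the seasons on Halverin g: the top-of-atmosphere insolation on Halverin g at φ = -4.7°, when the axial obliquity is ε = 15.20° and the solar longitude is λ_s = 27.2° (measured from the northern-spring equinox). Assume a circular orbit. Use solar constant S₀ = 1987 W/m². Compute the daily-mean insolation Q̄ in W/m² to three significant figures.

Solar declination: sin δ = sin ε · sin λ_s = sin 15.20° × sin 27.2° = 0.11985, so δ = +6.883°.
cos H₀ = −tan(-4.7°) tan(+6.883°) = 0.0099, H₀ = 1.5609 rad.
Bracket: H₀ sin φ sin δ + cos φ cos δ sin H₀ = 1.5609×-0.08194×0.11985 + 0.99664×0.99279×0.99995 = -0.015329 + 0.989405 = 0.974076.
Q̄ = (S₀/π) × [bracket] = (1987/π) × 0.974076 = 616.1 W/m².

Q̄ ≈ 616 W/m²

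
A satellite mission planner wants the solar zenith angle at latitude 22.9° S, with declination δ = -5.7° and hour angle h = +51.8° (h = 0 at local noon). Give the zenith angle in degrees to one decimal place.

θ_z = 52.7°

cos θ_z = sin ϕ sin δ + cos ϕ cos δ cos h = 0.038648 + 0.566852 = 0.605500.
θ_z = arccos(0.605500) = 52.7°.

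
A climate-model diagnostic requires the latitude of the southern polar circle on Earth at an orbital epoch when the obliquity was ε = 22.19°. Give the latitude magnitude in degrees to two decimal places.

The polar circle is the lowest latitude that experiences at least one full rotation of continuous darkness at the northern-summer solstice; it lies at |φ| = 90° − ε = 90° − 22.19° = 67.81°.

67.81°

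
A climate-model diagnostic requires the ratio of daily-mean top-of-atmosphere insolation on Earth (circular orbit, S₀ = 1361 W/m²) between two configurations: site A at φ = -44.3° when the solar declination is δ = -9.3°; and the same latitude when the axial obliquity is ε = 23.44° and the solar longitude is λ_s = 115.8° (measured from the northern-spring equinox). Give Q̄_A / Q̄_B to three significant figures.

— Configuration A (φ=-44.3°):
cos H₀ = −tan(-44.3°) tan(-9.300°) = -0.1598, H₀ = 1.7313 rad.
Bracket: H₀ sin φ sin δ + cos φ cos δ sin H₀ = 1.7313×-0.69842×-0.16160 + 0.71569×0.98686×0.98715 = 0.195403 + 0.697210 = 0.892613.
Q̄ = (S₀/π) × [bracket] = (1361/π) × 0.892613 = 386.70 W/m².
— Configuration B (φ=-44.3°):
Solar declination: sin δ = sin ε · sin λ_s = sin 23.44° × sin 115.8° = 0.35814, so δ = +20.986°.
cos H₀ = −tan(-44.3°) tan(+20.986°) = 0.3743, H₀ = 1.1871 rad.
Bracket: H₀ sin φ sin δ + cos φ cos δ sin H₀ = 1.1871×-0.69842×0.35814 + 0.71569×0.93367×0.92730 = -0.296932 + 0.619639 = 0.322707.
Q̄ = (S₀/π) × [bracket] = (1361/π) × 0.322707 = 139.80 W/m².
Ratio Q̄_A / Q̄_B = 386.70 / 139.80 = 2.766.

Q̄_A / Q̄_B ≈ 2.77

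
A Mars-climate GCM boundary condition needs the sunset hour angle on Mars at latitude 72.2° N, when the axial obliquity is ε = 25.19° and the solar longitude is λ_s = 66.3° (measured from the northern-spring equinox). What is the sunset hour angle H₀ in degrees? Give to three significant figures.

H₀ = 180°

Solar declination: sin δ = sin ε · sin λ_s = sin 25.19° × sin 66.3° = 0.38973, so δ = +22.937°.
Sunrise equation: cos H₀ = −tan φ · tan δ = -1.3181 ≤ −1, so the Sun never sets (polar day) and H₀ = π.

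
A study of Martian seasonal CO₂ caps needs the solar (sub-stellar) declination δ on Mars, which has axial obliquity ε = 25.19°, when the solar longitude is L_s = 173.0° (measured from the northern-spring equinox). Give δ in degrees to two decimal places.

sin δ = sin ε · sin L_s = sin 25.19° × sin 173.0° = 0.051870.
δ = arcsin(0.051870) = +2.97°.

δ = +2.97°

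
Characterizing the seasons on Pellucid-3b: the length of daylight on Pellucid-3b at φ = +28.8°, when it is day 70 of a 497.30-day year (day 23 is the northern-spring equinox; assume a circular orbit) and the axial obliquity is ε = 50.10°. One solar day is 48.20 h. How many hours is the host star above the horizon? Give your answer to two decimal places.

28.16 h

Solar longitude: λ_s = 360° × (70 − 23)/497.30 = 34.024°.
sin δ = sin 50.10° × sin 34.024° = 0.42926, so δ = +25.420°.
cos H₀ = −tan φ · tan δ = −tan(+28.8°) × tan(+25.420°) = -0.2613, so H₀ = 1.8351 rad = 105.15°.
Daylight = 2H₀/(2π) × 48.20 h = (1.8351/π) × 48.20 = 28.16 h.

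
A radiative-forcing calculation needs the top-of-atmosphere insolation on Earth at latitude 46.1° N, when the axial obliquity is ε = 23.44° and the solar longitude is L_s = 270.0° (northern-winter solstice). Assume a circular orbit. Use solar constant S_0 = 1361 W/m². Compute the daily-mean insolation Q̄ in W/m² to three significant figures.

Solar declination: sin δ = sin ε · sin L_s = sin 23.44° × sin 270.0° = -0.39779, so δ = -23.440°.
cos h₀ = −tan(+46.1°) tan(-23.440°) = 0.4505, h₀ = 1.1034 rad.
Bracket: h₀ sin ϕ sin δ + cos ϕ cos δ sin h₀ = 1.1034×0.72055×-0.39779 + 0.69340×0.91748×0.89275 = -0.316265 + 0.567950 = 0.251685.
Q̄ = (S_0/π) × [bracket] = (1361/π) × 0.251685 = 109.0 W/m².

Q̄ ≈ 109 W/m²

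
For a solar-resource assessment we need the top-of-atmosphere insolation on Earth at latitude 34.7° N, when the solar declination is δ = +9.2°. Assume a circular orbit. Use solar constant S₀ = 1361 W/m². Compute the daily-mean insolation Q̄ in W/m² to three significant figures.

Q̄ ≈ 416 W/m²

cos H₀ = −tan(+34.7°) tan(+9.200°) = -0.1121, H₀ = 1.6832 rad.
Bracket: H₀ sin φ sin δ + cos φ cos δ sin H₀ = 1.6832×0.56928×0.15988 + 0.82214×0.98714×0.99369 = 0.153199 + 0.806446 = 0.959645.
Q̄ = (S₀/π) × [bracket] = (1361/π) × 0.959645 = 415.7 W/m².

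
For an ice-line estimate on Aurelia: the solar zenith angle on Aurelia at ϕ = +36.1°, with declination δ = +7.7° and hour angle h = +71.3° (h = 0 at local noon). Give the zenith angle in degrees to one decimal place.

cos θ_z = sin ϕ sin δ + cos ϕ cos δ cos h = 0.078944 + 0.256716 = 0.335660.
θ_z = arccos(0.335660) = 70.4°.

θ_z = 70.4°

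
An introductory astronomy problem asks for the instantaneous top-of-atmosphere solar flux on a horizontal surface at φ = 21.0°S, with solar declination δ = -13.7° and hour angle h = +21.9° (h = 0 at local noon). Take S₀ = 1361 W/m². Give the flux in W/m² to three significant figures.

cos θ_z = sin φ sin δ + cos φ cos δ cos h = 0.084875 + 0.841565 = 0.926440.
Flux = S₀ · cos θ_z = 1361 × 0.926440 = 1261 W/m².

1.26e+03 W/m²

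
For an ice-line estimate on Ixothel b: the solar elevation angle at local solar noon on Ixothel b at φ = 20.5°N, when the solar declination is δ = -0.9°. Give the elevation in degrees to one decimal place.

68.6°

At local noon the hour angle is zero, so the zenith angle equals |φ − δ| = |+20.5° − (-0.900°)| = 21.400°.
Elevation = 90° − 21.400° = 68.6°.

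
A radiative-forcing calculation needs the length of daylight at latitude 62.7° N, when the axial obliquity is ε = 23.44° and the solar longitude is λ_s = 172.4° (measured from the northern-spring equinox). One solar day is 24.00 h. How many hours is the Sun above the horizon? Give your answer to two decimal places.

12.78 h

Solar declination: sin δ = sin ε · sin λ_s = sin 23.44° × sin 172.4° = 0.05261, so δ = +3.016°.
cos H₀ = −tan φ · tan δ = −tan(+62.7°) × tan(+3.016°) = -0.1021, so H₀ = 1.6730 rad = 95.86°.
Daylight = 2H₀/(2π) × 24.00 h = (1.6730/π) × 24.00 = 12.78 h.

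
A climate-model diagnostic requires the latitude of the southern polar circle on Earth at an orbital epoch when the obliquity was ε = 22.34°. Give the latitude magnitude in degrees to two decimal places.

67.66°

The polar circle is the lowest latitude that experiences at least one full rotation of continuous darkness at the northern-summer solstice; it lies at |ϕ| = 90° − ε = 90° − 22.34° = 67.66°.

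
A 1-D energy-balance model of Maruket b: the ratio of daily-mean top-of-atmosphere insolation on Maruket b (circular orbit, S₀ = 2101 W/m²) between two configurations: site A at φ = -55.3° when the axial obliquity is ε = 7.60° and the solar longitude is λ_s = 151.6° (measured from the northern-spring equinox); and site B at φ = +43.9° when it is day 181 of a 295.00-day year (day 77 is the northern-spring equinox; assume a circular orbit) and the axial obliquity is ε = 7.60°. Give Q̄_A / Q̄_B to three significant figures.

Q̄_A / Q̄_B ≈ 0.586

— Configuration A (φ=-55.3°):
Solar declination: sin δ = sin ε · sin λ_s = sin 7.60° × sin 151.6° = 0.06290, so δ = +3.607°.
cos H₀ = −tan(-55.3°) tan(+3.607°) = 0.0910, H₀ = 1.4796 rad.
Bracket: H₀ sin φ sin δ + cos φ cos δ sin H₀ = 1.4796×-0.82214×0.06290 + 0.56928×0.99802×0.99585 = -0.076514 + 0.565795 = 0.489281.
Q̄ = (S₀/π) × [bracket] = (2101/π) × 0.489281 = 327.22 W/m².
— Configuration B (φ=+43.9°):
Solar longitude: λ_s = 360° × (181 − 77)/295.00 = 126.915°.
sin δ = sin 7.60° × sin 126.915° = 0.10574, so δ = +6.070°.
cos H₀ = −tan(+43.9°) tan(+6.070°) = -0.1023, H₀ = 1.6733 rad.
Bracket: H₀ sin φ sin δ + cos φ cos δ sin H₀ = 1.6733×0.69340×0.10574 + 0.72055×0.99439×0.99475 = 0.122687 + 0.712746 = 0.835433.
Q̄ = (S₀/π) × [bracket] = (2101/π) × 0.835433 = 558.71 W/m².
Ratio Q̄_A / Q̄_B = 327.22 / 558.71 = 0.5857.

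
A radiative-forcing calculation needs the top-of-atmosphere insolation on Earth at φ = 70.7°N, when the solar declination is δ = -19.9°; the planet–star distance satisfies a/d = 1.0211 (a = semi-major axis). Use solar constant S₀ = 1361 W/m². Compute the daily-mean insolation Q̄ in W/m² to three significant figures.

Q̄ ≈ 0.00 W/m²

cos H₀ = −tan(+70.7°) tan(-19.900°) = 1.0337 ≥ 1 ⇒ polar night, H₀ = 0 and Q̄ = 0.
Inverse-square distance factor (a/d)² = 1.0211² = 1.042645.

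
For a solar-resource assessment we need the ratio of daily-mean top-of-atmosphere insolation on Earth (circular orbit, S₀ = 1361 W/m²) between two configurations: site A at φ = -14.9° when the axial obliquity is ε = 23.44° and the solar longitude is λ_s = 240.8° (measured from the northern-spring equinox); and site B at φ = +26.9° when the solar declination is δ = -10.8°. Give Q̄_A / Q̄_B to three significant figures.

— Configuration A (φ=-14.9°):
Solar declination: sin δ = sin ε · sin λ_s = sin 23.44° × sin 240.8° = -0.34724, so δ = -20.318°.
cos H₀ = −tan(-14.9°) tan(-20.318°) = -0.0985, H₀ = 1.6695 rad.
Bracket: H₀ sin φ sin δ + cos φ cos δ sin H₀ = 1.6695×-0.25713×-0.34724 + 0.96638×0.93778×0.99513 = 0.149063 + 0.901838 = 1.050901.
Q̄ = (S₀/π) × [bracket] = (1361/π) × 1.050901 = 455.27 W/m².
— Configuration B (φ=+26.9°):
cos H₀ = −tan(+26.9°) tan(-10.800°) = 0.0968, H₀ = 1.4739 rad.
Bracket: H₀ sin φ sin δ + cos φ cos δ sin H₀ = 1.4739×0.45243×-0.18738 + 0.89180×0.98229×0.99531 = -0.124952 + 0.871898 = 0.746946.
Q̄ = (S₀/π) × [bracket] = (1361/π) × 0.746946 = 323.59 W/m².
Ratio Q̄_A / Q̄_B = 455.27 / 323.59 = 1.407.

Q̄_A / Q̄_B ≈ 1.41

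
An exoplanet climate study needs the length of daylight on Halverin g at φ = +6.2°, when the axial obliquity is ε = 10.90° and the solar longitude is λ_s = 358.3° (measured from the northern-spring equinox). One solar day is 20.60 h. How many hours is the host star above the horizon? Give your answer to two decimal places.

Solar declination: sin δ = sin ε · sin λ_s = sin 10.90° × sin 358.3° = -0.00561, so δ = -0.321°.
cos H₀ = −tan φ · tan δ = −tan(+6.2°) × tan(-0.321°) = 0.0006, so H₀ = 1.5702 rad = 89.97°.
Daylight = 2H₀/(2π) × 20.60 h = (1.5702/π) × 20.60 = 10.30 h.

10.30 h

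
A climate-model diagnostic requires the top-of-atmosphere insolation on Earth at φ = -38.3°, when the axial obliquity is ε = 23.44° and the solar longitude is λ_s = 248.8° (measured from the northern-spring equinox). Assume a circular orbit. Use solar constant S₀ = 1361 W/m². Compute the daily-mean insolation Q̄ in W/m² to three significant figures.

Q̄ ≈ 488 W/m²

Solar declination: sin δ = sin ε · sin λ_s = sin 23.44° × sin 248.8° = -0.37087, so δ = -21.769°.
cos H₀ = −tan(-38.3°) tan(-21.769°) = -0.3154, H₀ = 1.8917 rad.
Bracket: H₀ sin φ sin δ + cos φ cos δ sin H₀ = 1.8917×-0.61978×-0.37087 + 0.78478×0.92869×0.94896 = 0.434822 + 0.691619 = 1.126441.
Q̄ = (S₀/π) × [bracket] = (1361/π) × 1.126441 = 488.0 W/m².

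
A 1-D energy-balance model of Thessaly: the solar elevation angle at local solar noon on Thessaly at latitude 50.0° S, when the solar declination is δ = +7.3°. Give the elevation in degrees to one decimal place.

At local noon the hour angle is zero, so the zenith angle equals |ϕ − δ| = |-50.0° − (+7.300°)| = 57.300°.
Elevation = 90° − 57.300° = 32.7°.

32.7°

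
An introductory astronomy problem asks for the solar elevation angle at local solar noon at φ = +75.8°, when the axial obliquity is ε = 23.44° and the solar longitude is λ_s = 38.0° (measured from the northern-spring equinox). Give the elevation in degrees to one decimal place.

Solar declination: sin δ = sin ε · sin λ_s = sin 23.44° × sin 38.0° = 0.24490, so δ = +14.176°.
At local noon the hour angle is zero, so the zenith angle equals |φ − δ| = |+75.8° − (+14.176°)| = 61.624°.
Elevation = 90° − 61.624° = 28.4°.

28.4°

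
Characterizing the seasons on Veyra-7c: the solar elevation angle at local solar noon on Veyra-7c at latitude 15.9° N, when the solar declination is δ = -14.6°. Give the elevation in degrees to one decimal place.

59.5°

At local noon the hour angle is zero, so the zenith angle equals |ϕ − δ| = |+15.9° − (-14.600°)| = 30.500°.
Elevation = 90° − 30.500° = 59.5°.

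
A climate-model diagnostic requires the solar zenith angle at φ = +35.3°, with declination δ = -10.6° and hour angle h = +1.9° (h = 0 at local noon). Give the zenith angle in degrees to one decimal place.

θ_z = 45.9°

cos θ_z = sin φ sin δ + cos φ cos δ cos h = -0.106298 + 0.801769 = 0.695471.
θ_z = arccos(0.695471) = 45.9°.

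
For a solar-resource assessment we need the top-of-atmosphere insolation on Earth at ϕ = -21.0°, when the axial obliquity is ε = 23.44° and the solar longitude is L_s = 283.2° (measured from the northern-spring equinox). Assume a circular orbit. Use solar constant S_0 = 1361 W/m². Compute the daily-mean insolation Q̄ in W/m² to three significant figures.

Q̄ ≈ 472 W/m²

Solar declination: sin δ = sin ε · sin L_s = sin 23.44° × sin 283.2° = -0.38728, so δ = -22.785°.
cos h₀ = −tan(-21.0°) tan(-22.785°) = -0.1612, h₀ = 1.7327 rad.
Bracket: h₀ sin ϕ sin δ + cos ϕ cos δ sin h₀ = 1.7327×-0.35837×-0.38728 + 0.93358×0.92196×0.98691 = 0.240481 + 0.849457 = 1.089938.
Q̄ = (S_0/π) × [bracket] = (1361/π) × 1.089938 = 472.2 W/m².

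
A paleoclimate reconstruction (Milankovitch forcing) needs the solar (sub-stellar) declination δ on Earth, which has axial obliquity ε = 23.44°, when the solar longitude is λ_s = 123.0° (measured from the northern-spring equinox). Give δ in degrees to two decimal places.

sin δ = sin ε · sin λ_s = sin 23.44° × sin 123.0° = 0.333614.
δ = arcsin(0.333614) = +19.49°.

δ = +19.49°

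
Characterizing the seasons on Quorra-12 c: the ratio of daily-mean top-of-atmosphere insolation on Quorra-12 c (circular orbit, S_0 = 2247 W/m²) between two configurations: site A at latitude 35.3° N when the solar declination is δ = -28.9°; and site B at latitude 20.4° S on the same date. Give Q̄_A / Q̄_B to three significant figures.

— Configuration A (ϕ=+35.3°):
cos h₀ = −tan(+35.3°) tan(-28.900°) = 0.3909, h₀ = 1.1692 rad.
Bracket: h₀ sin ϕ sin δ + cos ϕ cos δ sin h₀ = 1.1692×0.57786×-0.48328 + 0.81614×0.87546×0.92045 = -0.326520 + 0.657660 = 0.331140.
Q̄ = (S_0/π) × [bracket] = (2247/π) × 0.331140 = 236.85 W/m².
— Configuration B (ϕ=-20.4°):
cos h₀ = −tan(-20.4°) tan(-28.900°) = -0.2053, h₀ = 1.7776 rad.
Bracket: h₀ sin ϕ sin δ + cos ϕ cos δ sin h₀ = 1.7776×-0.34857×-0.48328 + 0.93728×0.87546×0.97870 = 0.299449 + 0.803073 = 1.102522.
Q̄ = (S_0/π) × [bracket] = (2247/π) × 1.102522 = 788.57 W/m².
Ratio Q̄_A / Q̄_B = 236.85 / 788.57 = 0.3004.

Q̄_A / Q̄_B ≈ 0.300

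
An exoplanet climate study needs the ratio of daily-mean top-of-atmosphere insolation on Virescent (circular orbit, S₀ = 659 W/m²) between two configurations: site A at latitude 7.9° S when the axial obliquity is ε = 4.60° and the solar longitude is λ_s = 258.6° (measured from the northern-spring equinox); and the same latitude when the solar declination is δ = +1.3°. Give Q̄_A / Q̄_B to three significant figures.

Q̄_A / Q̄_B ≈ 1.02

— Configuration A (φ=-7.9°):
Solar declination: sin δ = sin ε · sin λ_s = sin 4.60° × sin 258.6° = -0.07862, so δ = -4.509°.
cos H₀ = −tan(-7.9°) tan(-4.509°) = -0.0109, H₀ = 1.5817 rad.
Bracket: H₀ sin φ sin δ + cos φ cos δ sin H₀ = 1.5817×-0.13744×-0.07862 + 0.99051×0.99690×0.99994 = 0.017091 + 0.987380 = 1.004471.
Q̄ = (S₀/π) × [bracket] = (659/π) × 1.004471 = 210.70 W/m².
— Configuration B (φ=-7.9°):
cos H₀ = −tan(-7.9°) tan(+1.300°) = 0.0031, H₀ = 1.5676 rad.
Bracket: H₀ sin φ sin δ + cos φ cos δ sin H₀ = 1.5676×-0.13744×0.02269 + 0.99051×0.99974×1.00000 = -0.004889 + 0.990252 = 0.985363.
Q̄ = (S₀/π) × [bracket] = (659/π) × 0.985363 = 206.70 W/m².
Ratio Q̄_A / Q̄_B = 210.70 / 206.70 = 1.019.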